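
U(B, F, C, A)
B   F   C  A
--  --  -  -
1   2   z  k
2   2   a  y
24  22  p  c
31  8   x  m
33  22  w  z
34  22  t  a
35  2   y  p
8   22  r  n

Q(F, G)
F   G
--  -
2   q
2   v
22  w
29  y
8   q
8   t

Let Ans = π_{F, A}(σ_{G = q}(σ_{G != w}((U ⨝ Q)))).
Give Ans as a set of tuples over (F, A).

{(2, k), (2, p), (2, y), (8, m)}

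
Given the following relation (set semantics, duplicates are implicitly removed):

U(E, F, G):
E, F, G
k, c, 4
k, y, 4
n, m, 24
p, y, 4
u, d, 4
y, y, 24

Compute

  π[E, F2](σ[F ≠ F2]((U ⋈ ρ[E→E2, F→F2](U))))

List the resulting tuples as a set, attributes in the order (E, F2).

{(k, c), (k, d), (k, y), (n, y), (p, c), (p, d), (u, c), (u, y), (y, m)}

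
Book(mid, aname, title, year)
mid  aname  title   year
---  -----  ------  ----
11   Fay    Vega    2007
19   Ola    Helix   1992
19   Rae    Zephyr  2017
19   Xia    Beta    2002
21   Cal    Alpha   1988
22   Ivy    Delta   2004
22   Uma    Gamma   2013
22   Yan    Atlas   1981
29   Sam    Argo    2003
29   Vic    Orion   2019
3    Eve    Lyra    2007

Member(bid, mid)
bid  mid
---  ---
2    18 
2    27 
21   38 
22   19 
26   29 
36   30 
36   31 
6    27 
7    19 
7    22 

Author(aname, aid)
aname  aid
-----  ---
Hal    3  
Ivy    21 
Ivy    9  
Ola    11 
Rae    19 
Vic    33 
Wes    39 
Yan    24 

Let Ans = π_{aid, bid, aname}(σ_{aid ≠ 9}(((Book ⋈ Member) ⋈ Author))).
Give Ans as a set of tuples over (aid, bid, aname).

{(11, 22, Ola), (11, 7, Ola), (19, 22, Rae), (19, 7, Rae), (21, 7, Ivy), (24, 7, Yan), (33, 26, Vic)}

Natural join on mid: {(19, Ola, Helix, 1992, 22), (19, Ola, Helix, 1992, 7), (19, Rae, Zephyr, 2017, 22), (19, Rae, Zephyr, 2017, 7), (19, Xia, Beta, 2002, 22), (19, Xia, Beta, 2002, 7), (22, Ivy, Delta, 2004, 7), (22, Uma, Gamma, 2013, 7), (22, Yan, Atlas, 1981, 7), (29, Sam, Argo, 2003, 26), (29, Vic, Orion, 2019, 26)}
Natural join on aname: {(19, Ola, Helix, 1992, 22, 11), (19, Ola, Helix, 1992, 7, 11), (19, Rae, Zephyr, 2017, 22, 19), (19, Rae, Zephyr, 2017, 7, 19), (22, Ivy, Delta, 2004, 7, 21), (22, Ivy, Delta, 2004, 7, 9), (22, Yan, Atlas, 1981, 7, 24), (29, Vic, Orion, 2019, 26, 33)}
Filtering on aid ≠ 9 leaves {(19, Ola, Helix, 1992, 22, 11), (19, Ola, Helix, 1992, 7, 11), (19, Rae, Zephyr, 2017, 22, 19), (19, Rae, Zephyr, 2017, 7, 19), (22, Ivy, Delta, 2004, 7, 21), (22, Yan, Atlas, 1981, 7, 24), (29, Vic, Orion, 2019, 26, 33)}.
π[aid, bid, aname]: project onto (aid, bid, aname) → {(11, 22, Ola), (11, 7, Ola), (19, 22, Rae), (19, 7, Rae), (21, 7, Ivy), (24, 7, Yan), (33, 26, Vic)}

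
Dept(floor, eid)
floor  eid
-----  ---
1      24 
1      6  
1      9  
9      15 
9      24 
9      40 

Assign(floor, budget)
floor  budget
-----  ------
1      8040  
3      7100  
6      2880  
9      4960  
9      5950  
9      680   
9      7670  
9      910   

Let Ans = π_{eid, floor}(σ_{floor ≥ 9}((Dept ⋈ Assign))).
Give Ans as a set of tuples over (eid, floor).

{(15, 9), (24, 9), (40, 9)}

Joining Dept and Assign on floor yields {(1, 24, 8040), (1, 6, 8040), (1, 9, 8040), (9, 15, 4960), (9, 15, 5950), (9, 15, 680), (9, 15, 7670), (9, 15, 910), (9, 24, 4960), (9, 24, 5950), (9, 24, 680), (9, 24, 7670), (9, 24, 910), (9, 40, 4960), (9, 40, 5950), (9, 40, 680), (9, 40, 7670), (9, 40, 910)}.
Apply σ_{floor ≥ 9}; surviving tuples: {(9, 15, 4960), (9, 15, 5950), (9, 15, 680), (9, 15, 7670), (9, 15, 910), (9, 24, 4960), (9, 24, 5950), (9, 24, 680), (9, 24, 7670), (9, 24, 910), (9, 40, 4960), (9, 40, 5950), (9, 40, 680), (9, 40, 7670), (9, 40, 910)}
Keep only column(s) eid, floor (12 duplicate(s) eliminated): {(15, 9), (24, 9), (40, 9)}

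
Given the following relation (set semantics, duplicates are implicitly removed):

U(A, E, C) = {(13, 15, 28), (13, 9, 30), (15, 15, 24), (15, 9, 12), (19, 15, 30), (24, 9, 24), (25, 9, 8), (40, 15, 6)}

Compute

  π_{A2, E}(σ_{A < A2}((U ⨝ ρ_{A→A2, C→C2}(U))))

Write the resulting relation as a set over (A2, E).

{(15, 15), (15, 9), (19, 15), (24, 9), (25, 9), (40, 15)}

ρ[A→A2, C→C2]: schema becomes (A2, E, C2); tuples unchanged.
Natural join on E: {(13, 15, 28, 13, 28), (13, 15, 28, 15, 24), (13, 15, 28, 19, 30), (13, 15, 28, 40, 6), (13, 9, 30, 13, 30), (13, 9, 30, 15, 12), (13, 9, 30, 24, 24), (13, 9, 30, 25, 8), (15, 15, 24, 13, 28), (15, 15, 24, 15, 24), (15, 15, 24, 19, 30), (15, 15, 24, 40, 6), (15, 9, 12, 13, 30), (15, 9, 12, 15, 12), (15, 9, 12, 24, 24), (15, 9, 12, 25, 8), (19, 15, 30, 13, 28), (19, 15, 30, 15, 24), (19, 15, 30, 19, 30), (19, 15, 30, 40, 6), (24, 9, 24, 13, 30), (24, 9, 24, 15, 12), (24, 9, 24, 24, 24), (24, 9, 24, 25, 8), (25, 9, 8, 13, 30), (25, 9, 8, 15, 12), (25, 9, 8, 24, 24), (25, 9, 8, 25, 8), (40, 15, 6, 13, 28), (40, 15, 6, 15, 24), (40, 15, 6, 19, 30), (40, 15, 6, 40, 6)}
Filtering on A < A2 leaves {(13, 15, 28, 15, 24), (13, 15, 28, 19, 30), (13, 15, 28, 40, 6), (13, 9, 30, 15, 12), (13, 9, 30, 24, 24), (13, 9, 30, 25, 8), (15, 15, 24, 19, 30), (15, 15, 24, 40, 6), (15, 9, 12, 24, 24), (15, 9, 12, 25, 8), (19, 15, 30, 40, 6), (24, 9, 24, 25, 8)}.
Keep only column(s) A2, E (6 duplicate(s) eliminated): {(15, 15), (15, 9), (19, 15), (24, 9), (25, 9), (40, 15)}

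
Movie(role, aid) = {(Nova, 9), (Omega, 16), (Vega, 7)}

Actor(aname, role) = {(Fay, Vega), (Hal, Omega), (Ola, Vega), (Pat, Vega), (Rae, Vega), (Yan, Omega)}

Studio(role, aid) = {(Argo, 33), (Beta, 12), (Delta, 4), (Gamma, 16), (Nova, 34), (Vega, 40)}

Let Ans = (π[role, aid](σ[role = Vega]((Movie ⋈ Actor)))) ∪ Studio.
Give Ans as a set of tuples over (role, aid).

Joining Movie and Actor on role yields {(Omega, 16, Hal), (Omega, 16, Yan), (Vega, 7, Fay), (Vega, 7, Ola), (Vega, 7, Pat), (Vega, 7, Rae)}.
Filtering on role = Vega leaves {(Vega, 7, Fay), (Vega, 7, Ola), (Vega, 7, Pat), (Vega, 7, Rae)}.
π_{role, aid} gives {(Vega, 7)} (3 duplicate(s) eliminated).
Taking the union: {(Argo, 33), (Beta, 12), (Delta, 4), (Gamma, 16), (Nova, 34), (Vega, 40), (Vega, 7)}

{(Argo, 33), (Beta, 12), (Delta, 4), (Gamma, 16), (Nova, 34), (Vega, 40), (Vega, 7)}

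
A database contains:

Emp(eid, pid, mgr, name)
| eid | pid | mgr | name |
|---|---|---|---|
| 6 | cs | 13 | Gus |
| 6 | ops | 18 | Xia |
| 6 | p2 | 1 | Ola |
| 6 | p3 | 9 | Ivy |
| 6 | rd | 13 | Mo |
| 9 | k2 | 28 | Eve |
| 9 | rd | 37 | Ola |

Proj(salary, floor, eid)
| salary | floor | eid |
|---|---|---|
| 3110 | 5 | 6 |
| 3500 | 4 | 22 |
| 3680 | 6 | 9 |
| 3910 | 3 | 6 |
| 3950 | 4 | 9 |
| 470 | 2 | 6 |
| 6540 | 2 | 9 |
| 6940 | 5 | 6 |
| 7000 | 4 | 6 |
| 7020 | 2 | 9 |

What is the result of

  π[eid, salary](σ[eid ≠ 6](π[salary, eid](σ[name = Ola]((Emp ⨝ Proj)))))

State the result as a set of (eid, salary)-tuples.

{(9, 3680), (9, 3950), (9, 6540), (9, 7020)}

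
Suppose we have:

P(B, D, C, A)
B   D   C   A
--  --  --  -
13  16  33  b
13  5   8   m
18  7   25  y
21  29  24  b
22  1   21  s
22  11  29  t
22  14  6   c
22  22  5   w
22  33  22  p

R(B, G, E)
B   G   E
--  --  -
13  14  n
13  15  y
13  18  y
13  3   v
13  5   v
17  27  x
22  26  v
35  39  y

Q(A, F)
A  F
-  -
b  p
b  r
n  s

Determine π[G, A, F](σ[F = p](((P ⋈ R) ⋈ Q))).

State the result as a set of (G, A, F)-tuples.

Natural join on B: {(13, 16, 33, b, 14, n), (13, 16, 33, b, 15, y), (13, 16, 33, b, 18, y), (13, 16, 33, b, 3, v), (13, 16, 33, b, 5, v), (13, 5, 8, m, 14, n), (13, 5, 8, m, 15, y), (13, 5, 8, m, 18, y), (13, 5, 8, m, 3, v), (13, 5, 8, m, 5, v), (22, 1, 21, s, 26, v), (22, 11, 29, t, 26, v), (22, 14, 6, c, 26, v), (22, 22, 5, w, 26, v), (22, 33, 22, p, 26, v)}
Natural join on A: {(13, 16, 33, b, 14, n, p), (13, 16, 33, b, 14, n, r), (13, 16, 33, b, 15, y, p), (13, 16, 33, b, 15, y, r), (13, 16, 33, b, 18, y, p), (13, 16, 33, b, 18, y, r), (13, 16, 33, b, 3, v, p), (13, 16, 33, b, 3, v, r), (13, 16, 33, b, 5, v, p), (13, 16, 33, b, 5, v, r)}
σ[F = p]: keep tuples satisfying F = p → {(13, 16, 33, b, 14, n, p), (13, 16, 33, b, 15, y, p), (13, 16, 33, b, 18, y, p), (13, 16, 33, b, 3, v, p), (13, 16, 33, b, 5, v, p)}
Projecting to G, A, F: {(14, b, p), (15, b, p), (18, b, p), (3, b, p), (5, b, p)}

{(14, b, p), (15, b, p), (18, b, p), (3, b, p), (5, b, p)}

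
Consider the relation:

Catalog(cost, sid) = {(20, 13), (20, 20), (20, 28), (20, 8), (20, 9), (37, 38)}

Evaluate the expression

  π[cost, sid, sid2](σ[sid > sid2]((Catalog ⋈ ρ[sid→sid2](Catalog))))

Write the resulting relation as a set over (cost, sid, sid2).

{(20, 13, 8), (20, 13, 9), (20, 20, 13), (20, 20, 8), (20, 20, 9), (20, 28, 13), (20, 28, 20), (20, 28, 8), (20, 28, 9), (20, 9, 8)}

ρ[sid→sid2]: schema becomes (cost, sid2); tuples unchanged.
Catalog ⋈ ρ[sid→sid2](Catalog) (natural join on cost): {(20, 13, 13), (20, 13, 20), (20, 13, 28), (20, 13, 8), (20, 13, 9), (20, 20, 13), (20, 20, 20), (20, 20, 28), (20, 20, 8), (20, 20, 9), (20, 28, 13), (20, 28, 20), (20, 28, 28), (20, 28, 8), (20, 28, 9), (20, 8, 13), (20, 8, 20), (20, 8, 28), (20, 8, 8), (20, 8, 9), (20, 9, 13), (20, 9, 20), (20, 9, 28), (20, 9, 8), (20, 9, 9), (37, 38, 38)}
Filtering on sid > sid2 leaves {(20, 13, 8), (20, 13, 9), (20, 20, 13), (20, 20, 8), (20, 20, 9), (20, 28, 13), (20, 28, 20), (20, 28, 8), (20, 28, 9), (20, 9, 8)}.
Keep only column(s) cost, sid, sid2: {(20, 13, 8), (20, 13, 9), (20, 20, 13), (20, 20, 8), (20, 20, 9), (20, 28, 13), (20, 28, 20), (20, 28, 8), (20, 28, 9), (20, 9, 8)}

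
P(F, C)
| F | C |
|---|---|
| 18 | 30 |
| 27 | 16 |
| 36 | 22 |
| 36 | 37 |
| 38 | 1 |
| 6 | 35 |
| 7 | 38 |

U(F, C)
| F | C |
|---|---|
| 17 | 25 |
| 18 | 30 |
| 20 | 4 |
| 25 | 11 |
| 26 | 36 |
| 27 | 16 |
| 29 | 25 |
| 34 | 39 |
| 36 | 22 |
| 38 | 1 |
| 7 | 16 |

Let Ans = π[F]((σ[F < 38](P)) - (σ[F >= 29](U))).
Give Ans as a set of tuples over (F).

{18, 27, 36, 6, 7}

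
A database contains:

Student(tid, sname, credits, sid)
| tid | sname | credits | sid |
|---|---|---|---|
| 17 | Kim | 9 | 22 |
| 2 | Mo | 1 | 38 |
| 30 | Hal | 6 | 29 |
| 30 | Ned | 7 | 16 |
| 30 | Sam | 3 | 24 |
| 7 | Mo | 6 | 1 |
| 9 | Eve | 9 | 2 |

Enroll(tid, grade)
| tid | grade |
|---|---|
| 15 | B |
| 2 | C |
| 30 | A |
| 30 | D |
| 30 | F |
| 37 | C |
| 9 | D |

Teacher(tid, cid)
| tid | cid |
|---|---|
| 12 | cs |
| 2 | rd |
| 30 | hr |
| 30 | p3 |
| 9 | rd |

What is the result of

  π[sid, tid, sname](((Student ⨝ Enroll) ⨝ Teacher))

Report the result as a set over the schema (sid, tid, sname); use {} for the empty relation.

{(16, 30, Ned), (2, 9, Eve), (24, 30, Sam), (29, 30, Hal), (38, 2, Mo)}

Joining Student and Enroll on tid yields {(2, Mo, 1, 38, C), (30, Hal, 6, 29, A), (30, Hal, 6, 29, D), (30, Hal, 6, 29, F), (30, Ned, 7, 16, A), (30, Ned, 7, 16, D), (30, Ned, 7, 16, F), (30, Sam, 3, 24, A), (30, Sam, 3, 24, D), (30, Sam, 3, 24, F), (9, Eve, 9, 2, D)}.
Joining (Student ⨝ Enroll) and Teacher on tid yields {(2, Mo, 1, 38, C, rd), (30, Hal, 6, 29, A, hr), (30, Hal, 6, 29, A, p3), (30, Hal, 6, 29, D, hr), (30, Hal, 6, 29, D, p3), (30, Hal, 6, 29, F, hr), (30, Hal, 6, 29, F, p3), (30, Ned, 7, 16, A, hr), (30, Ned, 7, 16, A, p3), (30, Ned, 7, 16, D, hr), (30, Ned, 7, 16, D, p3), (30, Ned, 7, 16, F, hr), (30, Ned, 7, 16, F, p3), (30, Sam, 3, 24, A, hr), (30, Sam, 3, 24, A, p3), (30, Sam, 3, 24, D, hr), (30, Sam, 3, 24, D, p3), (30, Sam, 3, 24, F, hr), (30, Sam, 3, 24, F, p3), (9, Eve, 9, 2, D, rd)}.
π_{sid, tid, sname} gives {(16, 30, Ned), (2, 9, Eve), (24, 30, Sam), (29, 30, Hal), (38, 2, Mo)} (15 duplicate(s) eliminated).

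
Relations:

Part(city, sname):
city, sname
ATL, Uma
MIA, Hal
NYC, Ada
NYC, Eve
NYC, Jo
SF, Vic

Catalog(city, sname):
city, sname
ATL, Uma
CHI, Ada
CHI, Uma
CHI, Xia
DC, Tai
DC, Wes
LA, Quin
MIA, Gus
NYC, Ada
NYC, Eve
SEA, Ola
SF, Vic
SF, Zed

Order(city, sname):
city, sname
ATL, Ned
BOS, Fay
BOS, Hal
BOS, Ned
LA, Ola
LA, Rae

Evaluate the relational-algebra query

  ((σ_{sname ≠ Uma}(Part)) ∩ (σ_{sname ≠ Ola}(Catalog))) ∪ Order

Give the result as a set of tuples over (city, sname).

{(ATL, Ned), (BOS, Fay), (BOS, Hal), (BOS, Ned), (LA, Ola), (LA, Rae), (NYC, Ada), (NYC, Eve), (SF, Vic)}

Selection sname ≠ Uma: {(MIA, Hal), (NYC, Ada), (NYC, Eve), (NYC, Jo), (SF, Vic)}
Selection sname ≠ Ola: {(ATL, Uma), (CHI, Ada), (CHI, Uma), (CHI, Xia), (DC, Tai), (DC, Wes), (LA, Quin), (MIA, Gus), (NYC, Ada), (NYC, Eve), (SF, Vic), (SF, Zed)}
Taking the intersection: {(NYC, Ada), (NYC, Eve), (SF, Vic)}
Taking the union: {(ATL, Ned), (BOS, Fay), (BOS, Hal), (BOS, Ned), (LA, Ola), (LA, Rae), (NYC, Ada), (NYC, Eve), (SF, Vic)}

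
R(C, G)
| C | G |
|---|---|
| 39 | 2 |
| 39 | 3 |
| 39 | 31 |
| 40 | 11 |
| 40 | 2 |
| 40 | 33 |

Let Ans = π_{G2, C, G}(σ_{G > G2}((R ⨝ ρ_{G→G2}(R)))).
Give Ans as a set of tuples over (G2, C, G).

{(11, 40, 33), (2, 39, 3), (2, 39, 31), (2, 40, 11), (2, 40, 33), (3, 39, 31)}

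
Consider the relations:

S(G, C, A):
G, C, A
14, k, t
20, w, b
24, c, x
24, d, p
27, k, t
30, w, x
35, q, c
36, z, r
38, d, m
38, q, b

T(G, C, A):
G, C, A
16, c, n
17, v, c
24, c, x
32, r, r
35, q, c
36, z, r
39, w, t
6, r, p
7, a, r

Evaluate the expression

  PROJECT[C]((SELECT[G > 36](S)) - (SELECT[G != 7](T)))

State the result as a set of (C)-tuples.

{d, q}

Apply σ_{G > 36}; surviving tuples: {(38, d, m), (38, q, b)}
Apply σ_{G != 7}; surviving tuples: {(16, c, n), (17, v, c), (24, c, x), (32, r, r), (35, q, c), (36, z, r), (39, w, t), (6, r, p)}
Set difference of the two operands is {(38, d, m), (38, q, b)}.
π[C]: project onto (C) → {d, q}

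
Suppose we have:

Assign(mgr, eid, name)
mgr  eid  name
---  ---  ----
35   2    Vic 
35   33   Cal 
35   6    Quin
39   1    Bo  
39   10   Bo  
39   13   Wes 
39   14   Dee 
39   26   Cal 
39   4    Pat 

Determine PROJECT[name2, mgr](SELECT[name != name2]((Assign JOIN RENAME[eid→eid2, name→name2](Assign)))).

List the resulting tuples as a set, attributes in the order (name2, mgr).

{(Bo, 39), (Cal, 35), (Cal, 39), (Dee, 39), (Pat, 39), (Quin, 35), (Vic, 35), (Wes, 39)}

ρ[eid→eid2, name→name2]: schema becomes (mgr, eid2, name2); tuples unchanged.
Assign ⋈ RENAME[eid→eid2, name→name2](Assign) (natural join on mgr): {(35, 2, Vic, 2, Vic), (35, 2, Vic, 33, Cal), (35, 2, Vic, 6, Quin), (35, 33, Cal, 2, Vic), (35, 33, Cal, 33, Cal), (35, 33, Cal, 6, Quin), (35, 6, Quin, 2, Vic), (35, 6, Quin, 33, Cal), (35, 6, Quin, 6, Quin), (39, 1, Bo, 1, Bo), (39, 1, Bo, 10, Bo), (39, 1, Bo, 13, Wes), (39, 1, Bo, 14, Dee), (39, 1, Bo, 26, Cal), (39, 1, Bo, 4, Pat), (39, 10, Bo, 1, Bo), (39, 10, Bo, 10, Bo), (39, 10, Bo, 13, Wes), (39, 10, Bo, 14, Dee), (39, 10, Bo, 26, Cal), (39, 10, Bo, 4, Pat), (39, 13, Wes, 1, Bo), (39, 13, Wes, 10, Bo), (39, 13, Wes, 13, Wes), (39, 13, Wes, 14, Dee), (39, 13, Wes, 26, Cal), (39, 13, Wes, 4, Pat), (39, 14, Dee, 1, Bo), (39, 14, Dee, 10, Bo), (39, 14, Dee, 13, Wes), (39, 14, Dee, 14, Dee), (39, 14, Dee, 26, Cal), (39, 14, Dee, 4, Pat), (39, 26, Cal, 1, Bo), (39, 26, Cal, 10, Bo), (39, 26, Cal, 13, Wes), (39, 26, Cal, 14, Dee), (39, 26, Cal, 26, Cal), (39, 26, Cal, 4, Pat), (39, 4, Pat, 1, Bo), (39, 4, Pat, 10, Bo), (39, 4, Pat, 13, Wes), (39, 4, Pat, 14, Dee), (39, 4, Pat, 26, Cal), (39, 4, Pat, 4, Pat)}
Selection name != name2: {(35, 2, Vic, 33, Cal), (35, 2, Vic, 6, Quin), (35, 33, Cal, 2, Vic), (35, 33, Cal, 6, Quin), (35, 6, Quin, 2, Vic), (35, 6, Quin, 33, Cal), (39, 1, Bo, 13, Wes), (39, 1, Bo, 14, Dee), (39, 1, Bo, 26, Cal), (39, 1, Bo, 4, Pat), (39, 10, Bo, 13, Wes), (39, 10, Bo, 14, Dee), (39, 10, Bo, 26, Cal), (39, 10, Bo, 4, Pat), (39, 13, Wes, 1, Bo), (39, 13, Wes, 10, Bo), (39, 13, Wes, 14, Dee), (39, 13, Wes, 26, Cal), (39, 13, Wes, 4, Pat), (39, 14, Dee, 1, Bo), (39, 14, Dee, 10, Bo), (39, 14, Dee, 13, Wes), (39, 14, Dee, 26, Cal), (39, 14, Dee, 4, Pat), (39, 26, Cal, 1, Bo), (39, 26, Cal, 10, Bo), (39, 26, Cal, 13, Wes), (39, 26, Cal, 14, Dee), (39, 26, Cal, 4, Pat), (39, 4, Pat, 1, Bo), (39, 4, Pat, 10, Bo), (39, 4, Pat, 13, Wes), (39, 4, Pat, 14, Dee), (39, 4, Pat, 26, Cal)}
Keep only column(s) name2, mgr (26 duplicate(s) eliminated): {(Bo, 39), (Cal, 35), (Cal, 39), (Dee, 39), (Pat, 39), (Quin, 35), (Vic, 35), (Wes, 39)}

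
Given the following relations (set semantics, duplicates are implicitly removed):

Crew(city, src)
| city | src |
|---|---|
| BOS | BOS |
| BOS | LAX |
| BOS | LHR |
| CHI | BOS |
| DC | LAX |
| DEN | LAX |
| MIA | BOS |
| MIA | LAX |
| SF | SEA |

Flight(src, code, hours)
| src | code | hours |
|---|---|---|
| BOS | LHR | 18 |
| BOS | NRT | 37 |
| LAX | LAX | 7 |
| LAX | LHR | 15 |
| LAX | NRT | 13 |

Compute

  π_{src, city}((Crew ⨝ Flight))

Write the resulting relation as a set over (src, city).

{(BOS, BOS), (BOS, CHI), (BOS, MIA), (LAX, BOS), (LAX, DC), (LAX, DEN), (LAX, MIA)}

Joining Crew and Flight on src yields {(BOS, BOS, LHR, 18), (BOS, BOS, NRT, 37), (BOS, LAX, LAX, 7), (BOS, LAX, LHR, 15), (BOS, LAX, NRT, 13), (CHI, BOS, LHR, 18), (CHI, BOS, NRT, 37), (DC, LAX, LAX, 7), (DC, LAX, LHR, 15), (DC, LAX, NRT, 13), (DEN, LAX, LAX, 7), (DEN, LAX, LHR, 15), (DEN, LAX, NRT, 13), (MIA, BOS, LHR, 18), (MIA, BOS, NRT, 37), (MIA, LAX, LAX, 7), (MIA, LAX, LHR, 15), (MIA, LAX, NRT, 13)}.
π[src, city]: project onto (src, city) (11 duplicate(s) eliminated) → {(BOS, BOS), (BOS, CHI), (BOS, MIA), (LAX, BOS), (LAX, DC), (LAX, DEN), (LAX, MIA)}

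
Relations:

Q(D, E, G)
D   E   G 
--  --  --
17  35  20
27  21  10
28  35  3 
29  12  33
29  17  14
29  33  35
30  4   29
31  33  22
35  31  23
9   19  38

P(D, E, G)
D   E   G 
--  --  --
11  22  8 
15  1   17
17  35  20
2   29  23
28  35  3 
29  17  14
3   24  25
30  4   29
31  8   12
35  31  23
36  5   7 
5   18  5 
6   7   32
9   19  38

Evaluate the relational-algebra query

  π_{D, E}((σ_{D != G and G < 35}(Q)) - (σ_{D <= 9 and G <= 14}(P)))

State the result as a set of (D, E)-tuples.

{(17, 35), (27, 21), (28, 35), (29, 12), (29, 17), (30, 4), (31, 33), (35, 31)}

Filtering on D != G and G < 35 leaves {(17, 35, 20), (27, 21, 10), (28, 35, 3), (29, 12, 33), (29, 17, 14), (30, 4, 29), (31, 33, 22), (35, 31, 23)}.
Filtering on D <= 9 and G <= 14 leaves {(5, 18, 5)}.
Difference: {(17, 35, 20), (27, 21, 10), (28, 35, 3), (29, 12, 33), (29, 17, 14), (30, 4, 29), (31, 33, 22), (35, 31, 23)} with {(5, 18, 5)} → {(17, 35, 20), (27, 21, 10), (28, 35, 3), (29, 12, 33), (29, 17, 14), (30, 4, 29), (31, 33, 22), (35, 31, 23)}
π[D, E]: project onto (D, E) → {(17, 35), (27, 21), (28, 35), (29, 12), (29, 17), (30, 4), (31, 33), (35, 31)}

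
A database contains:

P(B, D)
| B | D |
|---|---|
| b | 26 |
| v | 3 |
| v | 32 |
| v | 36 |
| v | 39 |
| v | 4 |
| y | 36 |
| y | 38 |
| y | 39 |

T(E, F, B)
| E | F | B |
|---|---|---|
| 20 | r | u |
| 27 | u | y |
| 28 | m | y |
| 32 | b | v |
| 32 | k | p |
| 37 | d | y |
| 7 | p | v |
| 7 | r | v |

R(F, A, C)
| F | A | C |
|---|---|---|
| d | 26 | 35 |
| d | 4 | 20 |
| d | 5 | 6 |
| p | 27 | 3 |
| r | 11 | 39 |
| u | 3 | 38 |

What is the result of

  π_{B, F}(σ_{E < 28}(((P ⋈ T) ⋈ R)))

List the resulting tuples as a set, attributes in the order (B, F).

{(v, p), (v, r), (y, u)}

Joining P and T on B yields {(v, 3, 32, b), (v, 3, 7, p), (v, 3, 7, r), (v, 32, 32, b), (v, 32, 7, p), (v, 32, 7, r), (v, 36, 32, b), (v, 36, 7, p), (v, 36, 7, r), (v, 39, 32, b), (v, 39, 7, p), (v, 39, 7, r), (v, 4, 32, b), (v, 4, 7, p), (v, 4, 7, r), (y, 36, 27, u), (y, 36, 28, m), (y, 36, 37, d), (y, 38, 27, u), (y, 38, 28, m), (y, 38, 37, d), (y, 39, 27, u), (y, 39, 28, m), (y, 39, 37, d)}.
Joining (P ⋈ T) and R on F yields {(v, 3, 7, p, 27, 3), (v, 3, 7, r, 11, 39), (v, 32, 7, p, 27, 3), (v, 32, 7, r, 11, 39), (v, 36, 7, p, 27, 3), (v, 36, 7, r, 11, 39), (v, 39, 7, p, 27, 3), (v, 39, 7, r, 11, 39), (v, 4, 7, p, 27, 3), (v, 4, 7, r, 11, 39), (y, 36, 27, u, 3, 38), (y, 36, 37, d, 26, 35), (y, 36, 37, d, 4, 20), (y, 36, 37, d, 5, 6), (y, 38, 27, u, 3, 38), (y, 38, 37, d, 26, 35), (y, 38, 37, d, 4, 20), (y, 38, 37, d, 5, 6), (y, 39, 27, u, 3, 38), (y, 39, 37, d, 26, 35), (y, 39, 37, d, 4, 20), (y, 39, 37, d, 5, 6)}.
Filtering on E < 28 leaves {(v, 3, 7, p, 27, 3), (v, 3, 7, r, 11, 39), (v, 32, 7, p, 27, 3), (v, 32, 7, r, 11, 39), (v, 36, 7, p, 27, 3), (v, 36, 7, r, 11, 39), (v, 39, 7, p, 27, 3), (v, 39, 7, r, 11, 39), (v, 4, 7, p, 27, 3), (v, 4, 7, r, 11, 39), (y, 36, 27, u, 3, 38), (y, 38, 27, u, 3, 38), (y, 39, 27, u, 3, 38)}.
π_{B, F} gives {(v, p), (v, r), (y, u)} (10 duplicate(s) eliminated).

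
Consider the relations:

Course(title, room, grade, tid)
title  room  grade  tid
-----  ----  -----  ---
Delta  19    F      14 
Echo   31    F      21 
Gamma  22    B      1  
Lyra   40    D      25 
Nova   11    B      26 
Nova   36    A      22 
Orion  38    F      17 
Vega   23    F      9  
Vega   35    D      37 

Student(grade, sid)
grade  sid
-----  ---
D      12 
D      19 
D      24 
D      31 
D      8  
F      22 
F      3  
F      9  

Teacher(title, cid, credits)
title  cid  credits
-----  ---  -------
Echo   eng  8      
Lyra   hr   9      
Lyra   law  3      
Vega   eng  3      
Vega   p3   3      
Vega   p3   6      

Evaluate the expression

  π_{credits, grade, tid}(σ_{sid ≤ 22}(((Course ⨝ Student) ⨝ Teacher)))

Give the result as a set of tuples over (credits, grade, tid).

Joining Course and Student on grade yields {(Delta, 19, F, 14, 22), (Delta, 19, F, 14, 3), (Delta, 19, F, 14, 9), (Echo, 31, F, 21, 22), (Echo, 31, F, 21, 3), (Echo, 31, F, 21, 9), (Lyra, 40, D, 25, 12), (Lyra, 40, D, 25, 19), (Lyra, 40, D, 25, 24), (Lyra, 40, D, 25, 31), (Lyra, 40, D, 25, 8), (Orion, 38, F, 17, 22), (Orion, 38, F, 17, 3), (Orion, 38, F, 17, 9), (Vega, 23, F, 9, 22), (Vega, 23, F, 9, 3), (Vega, 23, F, 9, 9), (Vega, 35, D, 37, 12), (Vega, 35, D, 37, 19), (Vega, 35, D, 37, 24), (Vega, 35, D, 37, 31), (Vega, 35, D, 37, 8)}.
Joining (Course ⨝ Student) and Teacher on title yields {(Echo, 31, F, 21, 22, eng, 8), (Echo, 31, F, 21, 3, eng, 8), (Echo, 31, F, 21, 9, eng, 8), (Lyra, 40, D, 25, 12, hr, 9), (Lyra, 40, D, 25, 12, law, 3), (Lyra, 40, D, 25, 19, hr, 9), (Lyra, 40, D, 25, 19, law, 3), (Lyra, 40, D, 25, 24, hr, 9), (Lyra, 40, D, 25, 24, law, 3), (Lyra, 40, D, 25, 31, hr, 9), (Lyra, 40, D, 25, 31, law, 3), (Lyra, 40, D, 25, 8, hr, 9), (Lyra, 40, D, 25, 8, law, 3), (Vega, 23, F, 9, 22, eng, 3), (Vega, 23, F, 9, 22, p3, 3), (Vega, 23, F, 9, 22, p3, 6), (Vega, 23, F, 9, 3, eng, 3), (Vega, 23, F, 9, 3, p3, 3), (Vega, 23, F, 9, 3, p3, 6), (Vega, 23, F, 9, 9, eng, 3), (Vega, 23, F, 9, 9, p3, 3), (Vega, 23, F, 9, 9, p3, 6), (Vega, 35, D, 37, 12, eng, 3), (Vega, 35, D, 37, 12, p3, 3), (Vega, 35, D, 37, 12, p3, 6), (Vega, 35, D, 37, 19, eng, 3), (Vega, 35, D, 37, 19, p3, 3), (Vega, 35, D, 37, 19, p3, 6), (Vega, 35, D, 37, 24, eng, 3), (Vega, 35, D, 37, 24, p3, 3), (Vega, 35, D, 37, 24, p3, 6), (Vega, 35, D, 37, 31, eng, 3), (Vega, 35, D, 37, 31, p3, 3), (Vega, 35, D, 37, 31, p3, 6), (Vega, 35, D, 37, 8, eng, 3), (Vega, 35, D, 37, 8, p3, 3), (Vega, 35, D, 37, 8, p3, 6)}.
Apply σ_{sid ≤ 22}; surviving tuples: {(Echo, 31, F, 21, 22, eng, 8), (Echo, 31, F, 21, 3, eng, 8), (Echo, 31, F, 21, 9, eng, 8), (Lyra, 40, D, 25, 12, hr, 9), (Lyra, 40, D, 25, 12, law, 3), (Lyra, 40, D, 25, 19, hr, 9), (Lyra, 40, D, 25, 19, law, 3), (Lyra, 40, D, 25, 8, hr, 9), (Lyra, 40, D, 25, 8, law, 3), (Vega, 23, F, 9, 22, eng, 3), (Vega, 23, F, 9, 22, p3, 3), (Vega, 23, F, 9, 22, p3, 6), (Vega, 23, F, 9, 3, eng, 3), (Vega, 23, F, 9, 3, p3, 3), (Vega, 23, F, 9, 3, p3, 6), (Vega, 23, F, 9, 9, eng, 3), (Vega, 23, F, 9, 9, p3, 3), (Vega, 23, F, 9, 9, p3, 6), (Vega, 35, D, 37, 12, eng, 3), (Vega, 35, D, 37, 12, p3, 3), (Vega, 35, D, 37, 12, p3, 6), (Vega, 35, D, 37, 19, eng, 3), (Vega, 35, D, 37, 19, p3, 3), (Vega, 35, D, 37, 19, p3, 6), (Vega, 35, D, 37, 8, eng, 3), (Vega, 35, D, 37, 8, p3, 3), (Vega, 35, D, 37, 8, p3, 6)}
π[credits, grade, tid]: project onto (credits, grade, tid) (20 duplicate(s) eliminated) → {(3, D, 25), (3, D, 37), (3, F, 9), (6, D, 37), (6, F, 9), (8, F, 21), (9, D, 25)}

{(3, D, 25), (3, D, 37), (3, F, 9), (6, D, 37), (6, F, 9), (8, F, 21), (9, D, 25)}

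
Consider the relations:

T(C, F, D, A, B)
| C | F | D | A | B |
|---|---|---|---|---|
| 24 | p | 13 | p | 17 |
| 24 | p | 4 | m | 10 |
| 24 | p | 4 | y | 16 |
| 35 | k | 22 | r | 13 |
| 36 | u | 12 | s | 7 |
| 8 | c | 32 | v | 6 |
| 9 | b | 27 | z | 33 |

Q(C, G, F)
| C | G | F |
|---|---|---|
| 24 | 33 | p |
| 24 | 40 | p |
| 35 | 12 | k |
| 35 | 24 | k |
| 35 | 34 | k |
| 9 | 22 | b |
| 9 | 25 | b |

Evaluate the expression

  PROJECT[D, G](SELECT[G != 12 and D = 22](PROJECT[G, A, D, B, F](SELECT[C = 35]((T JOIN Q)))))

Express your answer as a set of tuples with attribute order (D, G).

{(22, 24), (22, 34)}

T ⋈ Q (natural join on C, F): {(24, p, 13, p, 17, 33), (24, p, 13, p, 17, 40), (24, p, 4, m, 10, 33), (24, p, 4, m, 10, 40), (24, p, 4, y, 16, 33), (24, p, 4, y, 16, 40), (35, k, 22, r, 13, 12), (35, k, 22, r, 13, 24), (35, k, 22, r, 13, 34), (9, b, 27, z, 33, 22), (9, b, 27, z, 33, 25)}
Selection C = 35: {(35, k, 22, r, 13, 12), (35, k, 22, r, 13, 24), (35, k, 22, r, 13, 34)}
Keep only column(s) G, A, D, B, F: {(12, r, 22, 13, k), (24, r, 22, 13, k), (34, r, 22, 13, k)}
Selection G != 12 and D = 22: {(24, r, 22, 13, k), (34, r, 22, 13, k)}
Keep only column(s) D, G: {(22, 24), (22, 34)}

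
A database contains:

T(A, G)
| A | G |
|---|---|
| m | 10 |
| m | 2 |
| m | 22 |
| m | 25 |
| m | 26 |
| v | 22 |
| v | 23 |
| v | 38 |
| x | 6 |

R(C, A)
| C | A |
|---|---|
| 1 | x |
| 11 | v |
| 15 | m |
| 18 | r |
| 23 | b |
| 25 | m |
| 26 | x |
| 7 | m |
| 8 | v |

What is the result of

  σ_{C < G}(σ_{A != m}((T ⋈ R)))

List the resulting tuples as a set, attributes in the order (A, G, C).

Natural join on A: {(m, 10, 15), (m, 10, 25), (m, 10, 7), (m, 2, 15), (m, 2, 25), (m, 2, 7), (m, 22, 15), (m, 22, 25), (m, 22, 7), (m, 25, 15), (m, 25, 25), (m, 25, 7), (m, 26, 15), (m, 26, 25), (m, 26, 7), (v, 22, 11), (v, 22, 8), (v, 23, 11), (v, 23, 8), (v, 38, 11), (v, 38, 8), (x, 6, 1), (x, 6, 26)}
Selection A != m: {(v, 22, 11), (v, 22, 8), (v, 23, 11), (v, 23, 8), (v, 38, 11), (v, 38, 8), (x, 6, 1), (x, 6, 26)}
Selection C < G: {(v, 22, 11), (v, 22, 8), (v, 23, 11), (v, 23, 8), (v, 38, 11), (v, 38, 8), (x, 6, 1)}

{(v, 22, 11), (v, 22, 8), (v, 23, 11), (v, 23, 8), (v, 38, 11), (v, 38, 8), (x, 6, 1)}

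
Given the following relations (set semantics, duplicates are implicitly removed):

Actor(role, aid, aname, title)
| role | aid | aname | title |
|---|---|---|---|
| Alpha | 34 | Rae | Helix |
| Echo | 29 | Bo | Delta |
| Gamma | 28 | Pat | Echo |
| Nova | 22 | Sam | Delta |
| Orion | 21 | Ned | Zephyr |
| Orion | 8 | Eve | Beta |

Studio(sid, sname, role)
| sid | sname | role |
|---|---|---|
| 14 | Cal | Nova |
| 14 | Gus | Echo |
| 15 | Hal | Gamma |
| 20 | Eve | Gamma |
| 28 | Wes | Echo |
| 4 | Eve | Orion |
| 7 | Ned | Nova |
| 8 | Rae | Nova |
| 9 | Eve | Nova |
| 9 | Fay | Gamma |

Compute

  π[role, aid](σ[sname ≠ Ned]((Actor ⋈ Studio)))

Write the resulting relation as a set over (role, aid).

{(Echo, 29), (Gamma, 28), (Nova, 22), (Orion, 21), (Orion, 8)}

Actor ⋈ Studio (natural join on role): {(Echo, 29, Bo, Delta, 14, Gus), (Echo, 29, Bo, Delta, 28, Wes), (Gamma, 28, Pat, Echo, 15, Hal), (Gamma, 28, Pat, Echo, 20, Eve), (Gamma, 28, Pat, Echo, 9, Fay), (Nova, 22, Sam, Delta, 14, Cal), (Nova, 22, Sam, Delta, 7, Ned), (Nova, 22, Sam, Delta, 8, Rae), (Nova, 22, Sam, Delta, 9, Eve), (Orion, 21, Ned, Zephyr, 4, Eve), (Orion, 8, Eve, Beta, 4, Eve)}
σ[sname ≠ Ned]: keep tuples satisfying sname ≠ Ned → {(Echo, 29, Bo, Delta, 14, Gus), (Echo, 29, Bo, Delta, 28, Wes), (Gamma, 28, Pat, Echo, 15, Hal), (Gamma, 28, Pat, Echo, 20, Eve), (Gamma, 28, Pat, Echo, 9, Fay), (Nova, 22, Sam, Delta, 14, Cal), (Nova, 22, Sam, Delta, 8, Rae), (Nova, 22, Sam, Delta, 9, Eve), (Orion, 21, Ned, Zephyr, 4, Eve), (Orion, 8, Eve, Beta, 4, Eve)}
Keep only column(s) role, aid (5 duplicate(s) eliminated): {(Echo, 29), (Gamma, 28), (Nova, 22), (Orion, 21), (Orion, 8)}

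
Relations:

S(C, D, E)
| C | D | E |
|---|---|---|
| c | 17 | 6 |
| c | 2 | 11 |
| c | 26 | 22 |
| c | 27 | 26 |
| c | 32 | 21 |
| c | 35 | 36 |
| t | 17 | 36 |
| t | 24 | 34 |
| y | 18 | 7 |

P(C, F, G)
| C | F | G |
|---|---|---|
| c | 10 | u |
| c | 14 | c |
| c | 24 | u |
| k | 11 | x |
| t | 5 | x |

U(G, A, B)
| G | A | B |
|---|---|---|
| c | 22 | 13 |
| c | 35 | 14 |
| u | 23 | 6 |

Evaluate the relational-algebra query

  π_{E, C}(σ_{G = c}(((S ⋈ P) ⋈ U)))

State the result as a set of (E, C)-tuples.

{(11, c), (21, c), (22, c), (26, c), (36, c), (6, c)}

Natural join on C: {(c, 17, 6, 10, u), (c, 17, 6, 14, c), (c, 17, 6, 24, u), (c, 2, 11, 10, u), (c, 2, 11, 14, c), (c, 2, 11, 24, u), (c, 26, 22, 10, u), (c, 26, 22, 14, c), (c, 26, 22, 24, u), (c, 27, 26, 10, u), (c, 27, 26, 14, c), (c, 27, 26, 24, u), (c, 32, 21, 10, u), (c, 32, 21, 14, c), (c, 32, 21, 24, u), (c, 35, 36, 10, u), (c, 35, 36, 14, c), (c, 35, 36, 24, u), (t, 17, 36, 5, x), (t, 24, 34, 5, x)}
Natural join on G: {(c, 17, 6, 10, u, 23, 6), (c, 17, 6, 14, c, 22, 13), (c, 17, 6, 14, c, 35, 14), (c, 17, 6, 24, u, 23, 6), (c, 2, 11, 10, u, 23, 6), (c, 2, 11, 14, c, 22, 13), (c, 2, 11, 14, c, 35, 14), (c, 2, 11, 24, u, 23, 6), (c, 26, 22, 10, u, 23, 6), (c, 26, 22, 14, c, 22, 13), (c, 26, 22, 14, c, 35, 14), (c, 26, 22, 24, u, 23, 6), (c, 27, 26, 10, u, 23, 6), (c, 27, 26, 14, c, 22, 13), (c, 27, 26, 14, c, 35, 14), (c, 27, 26, 24, u, 23, 6), (c, 32, 21, 10, u, 23, 6), (c, 32, 21, 14, c, 22, 13), (c, 32, 21, 14, c, 35, 14), (c, 32, 21, 24, u, 23, 6), (c, 35, 36, 10, u, 23, 6), (c, 35, 36, 14, c, 22, 13), (c, 35, 36, 14, c, 35, 14), (c, 35, 36, 24, u, 23, 6)}
Apply σ_{G = c}; surviving tuples: {(c, 17, 6, 14, c, 22, 13), (c, 17, 6, 14, c, 35, 14), (c, 2, 11, 14, c, 22, 13), (c, 2, 11, 14, c, 35, 14), (c, 26, 22, 14, c, 22, 13), (c, 26, 22, 14, c, 35, 14), (c, 27, 26, 14, c, 22, 13), (c, 27, 26, 14, c, 35, 14), (c, 32, 21, 14, c, 22, 13), (c, 32, 21, 14, c, 35, 14), (c, 35, 36, 14, c, 22, 13), (c, 35, 36, 14, c, 35, 14)}
π_{E, C} gives {(11, c), (21, c), (22, c), (26, c), (36, c), (6, c)} (6 duplicate(s) eliminated).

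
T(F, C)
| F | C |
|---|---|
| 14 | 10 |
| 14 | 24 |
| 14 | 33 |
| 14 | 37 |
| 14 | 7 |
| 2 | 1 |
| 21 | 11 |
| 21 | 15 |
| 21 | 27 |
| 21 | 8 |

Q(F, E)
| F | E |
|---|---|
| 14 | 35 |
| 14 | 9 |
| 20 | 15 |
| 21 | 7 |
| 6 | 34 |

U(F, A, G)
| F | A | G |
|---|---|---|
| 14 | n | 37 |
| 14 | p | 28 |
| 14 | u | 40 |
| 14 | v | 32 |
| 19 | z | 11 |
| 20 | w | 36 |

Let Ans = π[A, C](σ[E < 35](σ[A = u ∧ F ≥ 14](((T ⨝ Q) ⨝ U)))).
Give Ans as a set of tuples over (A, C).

Joining T and Q on F yields {(14, 10, 35), (14, 10, 9), (14, 24, 35), (14, 24, 9), (14, 33, 35), (14, 33, 9), (14, 37, 35), (14, 37, 9), (14, 7, 35), (14, 7, 9), (21, 11, 7), (21, 15, 7), (21, 27, 7), (21, 8, 7)}.
Joining (T ⨝ Q) and U on F yields {(14, 10, 35, n, 37), (14, 10, 35, p, 28), (14, 10, 35, u, 40), (14, 10, 35, v, 32), (14, 10, 9, n, 37), (14, 10, 9, p, 28), (14, 10, 9, u, 40), (14, 10, 9, v, 32), (14, 24, 35, n, 37), (14, 24, 35, p, 28), (14, 24, 35, u, 40), (14, 24, 35, v, 32), (14, 24, 9, n, 37), (14, 24, 9, p, 28), (14, 24, 9, u, 40), (14, 24, 9, v, 32), (14, 33, 35, n, 37), (14, 33, 35, p, 28), (14, 33, 35, u, 40), (14, 33, 35, v, 32), (14, 33, 9, n, 37), (14, 33, 9, p, 28), (14, 33, 9, u, 40), (14, 33, 9, v, 32), (14, 37, 35, n, 37), (14, 37, 35, p, 28), (14, 37, 35, u, 40), (14, 37, 35, v, 32), (14, 37, 9, n, 37), (14, 37, 9, p, 28), (14, 37, 9, u, 40), (14, 37, 9, v, 32), (14, 7, 35, n, 37), (14, 7, 35, p, 28), (14, 7, 35, u, 40), (14, 7, 35, v, 32), (14, 7, 9, n, 37), (14, 7, 9, p, 28), (14, 7, 9, u, 40), (14, 7, 9, v, 32)}.
σ[A = u ∧ F ≥ 14]: keep tuples satisfying A = u ∧ F ≥ 14 → {(14, 10, 35, u, 40), (14, 10, 9, u, 40), (14, 24, 35, u, 40), (14, 24, 9, u, 40), (14, 33, 35, u, 40), (14, 33, 9, u, 40), (14, 37, 35, u, 40), (14, 37, 9, u, 40), (14, 7, 35, u, 40), (14, 7, 9, u, 40)}
σ[E < 35]: keep tuples satisfying E < 35 → {(14, 10, 9, u, 40), (14, 24, 9, u, 40), (14, 33, 9, u, 40), (14, 37, 9, u, 40), (14, 7, 9, u, 40)}
Projecting to A, C: {(u, 10), (u, 24), (u, 33), (u, 37), (u, 7)}

{(u, 10), (u, 24), (u, 33), (u, 37), (u, 7)}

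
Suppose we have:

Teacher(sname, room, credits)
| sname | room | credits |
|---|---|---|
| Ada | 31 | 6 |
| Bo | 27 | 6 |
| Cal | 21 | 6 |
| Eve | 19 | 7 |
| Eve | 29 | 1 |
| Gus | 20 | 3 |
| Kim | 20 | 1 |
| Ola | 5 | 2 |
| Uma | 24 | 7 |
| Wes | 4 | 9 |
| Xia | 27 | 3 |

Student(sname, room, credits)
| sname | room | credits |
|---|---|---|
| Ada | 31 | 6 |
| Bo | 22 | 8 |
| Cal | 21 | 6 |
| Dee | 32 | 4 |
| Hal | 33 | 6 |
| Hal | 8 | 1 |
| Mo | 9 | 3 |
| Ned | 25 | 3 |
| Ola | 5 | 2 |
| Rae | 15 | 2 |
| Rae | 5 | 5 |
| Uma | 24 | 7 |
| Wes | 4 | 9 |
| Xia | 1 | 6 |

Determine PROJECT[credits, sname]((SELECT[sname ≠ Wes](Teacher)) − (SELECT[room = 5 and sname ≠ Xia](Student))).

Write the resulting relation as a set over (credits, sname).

Selection sname ≠ Wes: {(Ada, 31, 6), (Bo, 27, 6), (Cal, 21, 6), (Eve, 19, 7), (Eve, 29, 1), (Gus, 20, 3), (Kim, 20, 1), (Ola, 5, 2), (Uma, 24, 7), (Xia, 27, 3)}
Selection room = 5 and sname ≠ Xia: {(Ola, 5, 2), (Rae, 5, 5)}
Taking the difference: {(Ada, 31, 6), (Bo, 27, 6), (Cal, 21, 6), (Eve, 19, 7), (Eve, 29, 1), (Gus, 20, 3), (Kim, 20, 1), (Uma, 24, 7), (Xia, 27, 3)}
π_{credits, sname} gives {(1, Eve), (1, Kim), (3, Gus), (3, Xia), (6, Ada), (6, Bo), (6, Cal), (7, Eve), (7, Uma)}.

{(1, Eve), (1, Kim), (3, Gus), (3, Xia), (6, Ada), (6, Bo), (6, Cal), (7, Eve), (7, Uma)}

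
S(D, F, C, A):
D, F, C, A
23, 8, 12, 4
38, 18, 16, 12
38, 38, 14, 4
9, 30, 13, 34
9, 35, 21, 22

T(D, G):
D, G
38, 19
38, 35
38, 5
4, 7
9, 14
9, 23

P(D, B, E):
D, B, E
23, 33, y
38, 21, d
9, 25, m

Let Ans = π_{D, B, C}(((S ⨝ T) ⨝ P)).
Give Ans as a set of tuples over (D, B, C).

{(38, 21, 14), (38, 21, 16), (9, 25, 13), (9, 25, 21)}

S ⋈ T (natural join on D): {(38, 18, 16, 12, 19), (38, 18, 16, 12, 35), (38, 18, 16, 12, 5), (38, 38, 14, 4, 19), (38, 38, 14, 4, 35), (38, 38, 14, 4, 5), (9, 30, 13, 34, 14), (9, 30, 13, 34, 23), (9, 35, 21, 22, 14), (9, 35, 21, 22, 23)}
(S ⨝ T) ⋈ P (natural join on D): {(38, 18, 16, 12, 19, 21, d), (38, 18, 16, 12, 35, 21, d), (38, 18, 16, 12, 5, 21, d), (38, 38, 14, 4, 19, 21, d), (38, 38, 14, 4, 35, 21, d), (38, 38, 14, 4, 5, 21, d), (9, 30, 13, 34, 14, 25, m), (9, 30, 13, 34, 23, 25, m), (9, 35, 21, 22, 14, 25, m), (9, 35, 21, 22, 23, 25, m)}
Projecting to D, B, C (6 duplicate(s) eliminated): {(38, 21, 14), (38, 21, 16), (9, 25, 13), (9, 25, 21)}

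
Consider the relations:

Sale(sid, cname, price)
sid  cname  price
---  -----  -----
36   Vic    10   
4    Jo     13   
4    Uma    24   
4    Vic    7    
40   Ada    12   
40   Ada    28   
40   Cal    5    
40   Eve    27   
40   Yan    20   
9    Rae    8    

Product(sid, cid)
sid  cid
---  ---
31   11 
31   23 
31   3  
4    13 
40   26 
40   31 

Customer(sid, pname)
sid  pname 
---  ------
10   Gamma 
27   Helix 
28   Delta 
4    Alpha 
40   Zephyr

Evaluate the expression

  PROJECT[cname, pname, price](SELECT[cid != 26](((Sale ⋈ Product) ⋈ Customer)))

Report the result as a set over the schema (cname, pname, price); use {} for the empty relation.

{(Ada, Zephyr, 12), (Ada, Zephyr, 28), (Cal, Zephyr, 5), (Eve, Zephyr, 27), (Jo, Alpha, 13), (Uma, Alpha, 24), (Vic, Alpha, 7), (Yan, Zephyr, 20)}

Sale ⋈ Product (natural join on sid): {(4, Jo, 13, 13), (4, Uma, 24, 13), (4, Vic, 7, 13), (40, Ada, 12, 26), (40, Ada, 12, 31), (40, Ada, 28, 26), (40, Ada, 28, 31), (40, Cal, 5, 26), (40, Cal, 5, 31), (40, Eve, 27, 26), (40, Eve, 27, 31), (40, Yan, 20, 26), (40, Yan, 20, 31)}
(Sale ⋈ Product) ⋈ Customer (natural join on sid): {(4, Jo, 13, 13, Alpha), (4, Uma, 24, 13, Alpha), (4, Vic, 7, 13, Alpha), (40, Ada, 12, 26, Zephyr), (40, Ada, 12, 31, Zephyr), (40, Ada, 28, 26, Zephyr), (40, Ada, 28, 31, Zephyr), (40, Cal, 5, 26, Zephyr), (40, Cal, 5, 31, Zephyr), (40, Eve, 27, 26, Zephyr), (40, Eve, 27, 31, Zephyr), (40, Yan, 20, 26, Zephyr), (40, Yan, 20, 31, Zephyr)}
Selection cid != 26: {(4, Jo, 13, 13, Alpha), (4, Uma, 24, 13, Alpha), (4, Vic, 7, 13, Alpha), (40, Ada, 12, 31, Zephyr), (40, Ada, 28, 31, Zephyr), (40, Cal, 5, 31, Zephyr), (40, Eve, 27, 31, Zephyr), (40, Yan, 20, 31, Zephyr)}
Projecting to cname, pname, price: {(Ada, Zephyr, 12), (Ada, Zephyr, 28), (Cal, Zephyr, 5), (Eve, Zephyr, 27), (Jo, Alpha, 13), (Uma, Alpha, 24), (Vic, Alpha, 7), (Yan, Zephyr, 20)}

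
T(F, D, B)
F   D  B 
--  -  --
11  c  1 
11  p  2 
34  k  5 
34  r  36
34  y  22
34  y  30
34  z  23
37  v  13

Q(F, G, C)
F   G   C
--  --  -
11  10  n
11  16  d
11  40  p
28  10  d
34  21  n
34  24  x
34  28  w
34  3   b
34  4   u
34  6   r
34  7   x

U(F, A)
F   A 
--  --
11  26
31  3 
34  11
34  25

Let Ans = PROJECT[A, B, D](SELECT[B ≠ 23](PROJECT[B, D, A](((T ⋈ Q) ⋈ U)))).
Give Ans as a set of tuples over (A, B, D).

{(11, 22, y), (11, 30, y), (11, 36, r), (11, 5, k), (25, 22, y), (25, 30, y), (25, 36, r), (25, 5, k), (26, 1, c), (26, 2, p)}

Natural join on F: {(11, c, 1, 10, n), (11, c, 1, 16, d), (11, c, 1, 40, p), (11, p, 2, 10, n), (11, p, 2, 16, d), (11, p, 2, 40, p), (34, k, 5, 21, n), (34, k, 5, 24, x), (34, k, 5, 28, w), (34, k, 5, 3, b), (34, k, 5, 4, u), (34, k, 5, 6, r), (34, k, 5, 7, x), (34, r, 36, 21, n), (34, r, 36, 24, x), (34, r, 36, 28, w), (34, r, 36, 3, b), (34, r, 36, 4, u), (34, r, 36, 6, r), (34, r, 36, 7, x), (34, y, 22, 21, n), (34, y, 22, 24, x), (34, y, 22, 28, w), (34, y, 22, 3, b), (34, y, 22, 4, u), (34, y, 22, 6, r), (34, y, 22, 7, x), (34, y, 30, 21, n), (34, y, 30, 24, x), (34, y, 30, 28, w), (34, y, 30, 3, b), (34, y, 30, 4, u), (34, y, 30, 6, r), (34, y, 30, 7, x), (34, z, 23, 21, n), (34, z, 23, 24, x), (34, z, 23, 28, w), (34, z, 23, 3, b), (34, z, 23, 4, u), (34, z, 23, 6, r), (34, z, 23, 7, x)}
Natural join on F: {(11, c, 1, 10, n, 26), (11, c, 1, 16, d, 26), (11, c, 1, 40, p, 26), (11, p, 2, 10, n, 26), (11, p, 2, 16, d, 26), (11, p, 2, 40, p, 26), (34, k, 5, 21, n, 11), (34, k, 5, 21, n, 25), (34, k, 5, 24, x, 11), (34, k, 5, 24, x, 25), (34, k, 5, 28, w, 11), (34, k, 5, 28, w, 25), (34, k, 5, 3, b, 11), (34, k, 5, 3, b, 25), (34, k, 5, 4, u, 11), (34, k, 5, 4, u, 25), (34, k, 5, 6, r, 11), (34, k, 5, 6, r, 25), (34, k, 5, 7, x, 11), (34, k, 5, 7, x, 25), (34, r, 36, 21, n, 11), (34, r, 36, 21, n, 25), (34, r, 36, 24, x, 11), (34, r, 36, 24, x, 25), (34, r, 36, 28, w, 11), (34, r, 36, 28, w, 25), (34, r, 36, 3, b, 11), (34, r, 36, 3, b, 25), (34, r, 36, 4, u, 11), (34, r, 36, 4, u, 25), (34, r, 36, 6, r, 11), (34, r, 36, 6, r, 25), (34, r, 36, 7, x, 11), (34, r, 36, 7, x, 25), (34, y, 22, 21, n, 11), (34, y, 22, 21, n, 25), (34, y, 22, 24, x, 11), (34, y, 22, 24, x, 25), (34, y, 22, 28, w, 11), (34, y, 22, 28, w, 25), (34, y, 22, 3, b, 11), (34, y, 22, 3, b, 25), (34, y, 22, 4, u, 11), (34, y, 22, 4, u, 25), (34, y, 22, 6, r, 11), (34, y, 22, 6, r, 25), (34, y, 22, 7, x, 11), (34, y, 22, 7, x, 25), (34, y, 30, 21, n, 11), (34, y, 30, 21, n, 25), (34, y, 30, 24, x, 11), (34, y, 30, 24, x, 25), (34, y, 30, 28, w, 11), (34, y, 30, 28, w, 25), (34, y, 30, 3, b, 11), (34, y, 30, 3, b, 25), (34, y, 30, 4, u, 11), (34, y, 30, 4, u, 25), (34, y, 30, 6, r, 11), (34, y, 30, 6, r, 25), (34, y, 30, 7, x, 11), (34, y, 30, 7, x, 25), (34, z, 23, 21, n, 11), (34, z, 23, 21, n, 25), (34, z, 23, 24, x, 11), (34, z, 23, 24, x, 25), (34, z, 23, 28, w, 11), (34, z, 23, 28, w, 25), (34, z, 23, 3, b, 11), (34, z, 23, 3, b, 25), (34, z, 23, 4, u, 11), (34, z, 23, 4, u, 25), (34, z, 23, 6, r, 11), (34, z, 23, 6, r, 25), (34, z, 23, 7, x, 11), (34, z, 23, 7, x, 25)}
π_{B, D, A} gives {(1, c, 26), (2, p, 26), (22, y, 11), (22, y, 25), (23, z, 11), (23, z, 25), (30, y, 11), (30, y, 25), (36, r, 11), (36, r, 25), (5, k, 11), (5, k, 25)} (64 duplicate(s) eliminated).
Filtering on B ≠ 23 leaves {(1, c, 26), (2, p, 26), (22, y, 11), (22, y, 25), (30, y, 11), (30, y, 25), (36, r, 11), (36, r, 25), (5, k, 11), (5, k, 25)}.
π_{A, B, D} gives {(11, 22, y), (11, 30, y), (11, 36, r), (11, 5, k), (25, 22, y), (25, 30, y), (25, 36, r), (25, 5, k), (26, 1, c), (26, 2, p)}.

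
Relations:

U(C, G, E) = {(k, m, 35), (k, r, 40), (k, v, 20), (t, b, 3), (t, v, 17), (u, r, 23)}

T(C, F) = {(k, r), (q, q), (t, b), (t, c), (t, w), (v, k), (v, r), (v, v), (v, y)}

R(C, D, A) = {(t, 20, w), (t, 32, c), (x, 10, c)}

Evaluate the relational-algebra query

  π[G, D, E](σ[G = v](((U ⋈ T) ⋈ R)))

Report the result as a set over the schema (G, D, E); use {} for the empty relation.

{(v, 20, 17), (v, 32, 17)}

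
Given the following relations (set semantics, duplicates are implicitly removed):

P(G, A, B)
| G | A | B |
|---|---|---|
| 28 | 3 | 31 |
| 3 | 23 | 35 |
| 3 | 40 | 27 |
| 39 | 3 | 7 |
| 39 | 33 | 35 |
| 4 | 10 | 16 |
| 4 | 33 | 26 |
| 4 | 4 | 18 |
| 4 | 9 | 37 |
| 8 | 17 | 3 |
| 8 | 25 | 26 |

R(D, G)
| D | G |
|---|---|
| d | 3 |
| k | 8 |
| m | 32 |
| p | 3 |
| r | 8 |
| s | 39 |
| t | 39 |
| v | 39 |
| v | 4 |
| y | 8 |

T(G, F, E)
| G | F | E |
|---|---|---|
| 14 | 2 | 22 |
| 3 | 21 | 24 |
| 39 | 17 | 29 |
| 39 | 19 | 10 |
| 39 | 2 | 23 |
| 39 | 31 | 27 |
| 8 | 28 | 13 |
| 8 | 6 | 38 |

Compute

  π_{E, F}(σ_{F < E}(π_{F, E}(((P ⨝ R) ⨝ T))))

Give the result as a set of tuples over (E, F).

Joining P and R on G yields {(3, 23, 35, d), (3, 23, 35, p), (3, 40, 27, d), (3, 40, 27, p), (39, 3, 7, s), (39, 3, 7, t), (39, 3, 7, v), (39, 33, 35, s), (39, 33, 35, t), (39, 33, 35, v), (4, 10, 16, v), (4, 33, 26, v), (4, 4, 18, v), (4, 9, 37, v), (8, 17, 3, k), (8, 17, 3, r), (8, 17, 3, y), (8, 25, 26, k), (8, 25, 26, r), (8, 25, 26, y)}.
Joining (P ⨝ R) and T on G yields {(3, 23, 35, d, 21, 24), (3, 23, 35, p, 21, 24), (3, 40, 27, d, 21, 24), (3, 40, 27, p, 21, 24), (39, 3, 7, s, 17, 29), (39, 3, 7, s, 19, 10), (39, 3, 7, s, 2, 23), (39, 3, 7, s, 31, 27), (39, 3, 7, t, 17, 29), (39, 3, 7, t, 19, 10), (39, 3, 7, t, 2, 23), (39, 3, 7, t, 31, 27), (39, 3, 7, v, 17, 29), (39, 3, 7, v, 19, 10), (39, 3, 7, v, 2, 23), (39, 3, 7, v, 31, 27), (39, 33, 35, s, 17, 29), (39, 33, 35, s, 19, 10), (39, 33, 35, s, 2, 23), (39, 33, 35, s, 31, 27), (39, 33, 35, t, 17, 29), (39, 33, 35, t, 19, 10), (39, 33, 35, t, 2, 23), (39, 33, 35, t, 31, 27), (39, 33, 35, v, 17, 29), (39, 33, 35, v, 19, 10), (39, 33, 35, v, 2, 23), (39, 33, 35, v, 31, 27), (8, 17, 3, k, 28, 13), (8, 17, 3, k, 6, 38), (8, 17, 3, r, 28, 13), (8, 17, 3, r, 6, 38), (8, 17, 3, y, 28, 13), (8, 17, 3, y, 6, 38), (8, 25, 26, k, 28, 13), (8, 25, 26, k, 6, 38), (8, 25, 26, r, 28, 13), (8, 25, 26, r, 6, 38), (8, 25, 26, y, 28, 13), (8, 25, 26, y, 6, 38)}.
π[F, E]: project onto (F, E) (33 duplicate(s) eliminated) → {(17, 29), (19, 10), (2, 23), (21, 24), (28, 13), (31, 27), (6, 38)}
Filtering on F < E leaves {(17, 29), (2, 23), (21, 24), (6, 38)}.
π[E, F]: project onto (E, F) → {(23, 2), (24, 21), (29, 17), (38, 6)}

{(23, 2), (24, 21), (29, 17), (38, 6)}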